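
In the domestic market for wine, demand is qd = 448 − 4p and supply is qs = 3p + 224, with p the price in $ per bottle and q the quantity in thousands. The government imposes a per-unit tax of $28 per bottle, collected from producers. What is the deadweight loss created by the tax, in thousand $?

Deadweight loss = $672 thousand.

Without the tax, 448 − 4p = 3p + 224 gives 7p = 224, so p* = $32 and q* = 320.
With the tax collected from producers, supply shifts: qs = 3(p − 28) + 224.
New equilibrium: buyers pay $44, producers receive $16, q = 272. (Wedge: pb − ps = 28.)
Quantity falls by |ΔQ| = |320 − 272| = 48.
DWL = ½ · t · |ΔQ| = ½ · 28 · 48 = $672.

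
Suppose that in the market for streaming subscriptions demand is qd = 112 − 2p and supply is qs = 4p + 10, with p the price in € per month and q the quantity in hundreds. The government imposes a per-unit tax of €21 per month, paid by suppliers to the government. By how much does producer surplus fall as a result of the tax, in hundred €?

Without the tax, 112 − 2p = 4p + 10 gives 6p = 102, so p* = €17 and q* = 78.
With the tax collected from suppliers, supply shifts: qs = 4(p − 21) + 10.
Solving gives q = 50 with buyers paying €31 and suppliers receiving €10 (the €21 wedge).
ΔPS is the trapezoid between Q = 50 and Q = 78 of height €7: ½ · (78 + 50) · 7 = €448.

Producer surplus falls by €448 hundred.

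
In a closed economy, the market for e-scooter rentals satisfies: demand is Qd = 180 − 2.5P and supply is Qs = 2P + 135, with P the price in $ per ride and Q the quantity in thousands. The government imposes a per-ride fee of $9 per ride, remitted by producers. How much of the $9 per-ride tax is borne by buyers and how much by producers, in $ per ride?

Before the tax: set 180 − 2.5P = 2P + 135 → P* = $10, Q* = 155.
With the tax collected from producers, supply shifts: Qs = 2(P − 9) + 135.
Solving gives Q = 145 with buyers paying $14 and producers receiving $5 (the $9 wedge).
Burden on buyers: $4; on producers: $5. (They sum to $9.)

Buyers bear $4 per ride; producers bear $5 per ride.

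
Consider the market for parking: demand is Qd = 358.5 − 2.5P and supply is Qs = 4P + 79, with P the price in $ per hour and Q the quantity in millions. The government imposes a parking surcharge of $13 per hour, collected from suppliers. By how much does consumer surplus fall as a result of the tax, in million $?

Without the tax, 358.5 − 2.5P = 4P + 79 gives 6.5P = 279.5, so P* = $43 and Q* = 251.
With the tax collected from suppliers, supply shifts: Qs = 4(P − 13) + 79.
Solving gives Q = 231 with consumers paying $51 and suppliers receiving $38 (the $13 wedge).
ΔCS is the trapezoid between Q = 231 and Q = 251 of height $8: ½ · (251 + 231) · 8 = $1928.

Consumer surplus falls by $1928 million.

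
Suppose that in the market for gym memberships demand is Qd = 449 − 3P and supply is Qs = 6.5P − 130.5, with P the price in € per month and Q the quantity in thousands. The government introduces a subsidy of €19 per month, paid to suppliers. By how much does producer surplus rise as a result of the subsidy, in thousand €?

Before the subsidy: set 449 − 3P = 6.5P − 130.5 → P* = €61, Q* = 266.
With a per-unit subsidy paid to suppliers, each receives P + 19 per unit sold, so supply becomes Qs = 6.5(P + 19) − 130.5.
Solving gives Q = 305 with consumers paying €48 and suppliers receiving €67 (the €19 wedge).
ΔPS is the trapezoid between Q = 305 and Q = 266 of height €6: ½ · (266 + 305) · 6 = €1713.

Producer surplus rises by €1713 thousand.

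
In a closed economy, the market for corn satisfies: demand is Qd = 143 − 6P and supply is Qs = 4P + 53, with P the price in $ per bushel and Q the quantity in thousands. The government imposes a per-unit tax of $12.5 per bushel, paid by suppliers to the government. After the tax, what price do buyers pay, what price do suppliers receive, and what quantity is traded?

Buyers pay $14; suppliers receive $1.5; quantity = 59.

Without the tax, 143 − 6P = 4P + 53 gives 10P = 90, so P* = $9 and Q* = 89.
With the tax collected from suppliers, supply shifts: Qs = 4(P − 12.5) + 53.
Solving gives Q = 59 with buyers paying $14 and suppliers receiving $1.5 (the $12.5 wedge).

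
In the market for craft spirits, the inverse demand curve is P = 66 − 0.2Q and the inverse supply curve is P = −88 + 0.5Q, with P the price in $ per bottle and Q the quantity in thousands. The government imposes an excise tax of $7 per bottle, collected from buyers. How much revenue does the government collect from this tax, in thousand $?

Inverting to Q(P) form: Qd = 330 − 5P; Qs = 2P + 176.
Before the tax: set 330 − 5P = 2P + 176 → P* = $22, Q* = 220.
With the tax collected from buyers, demand (in seller-price terms) shifts: Qd = 330 − 5(P + 7).
New equilibrium: buyers pay $24, suppliers receive $17, Q = 210. (Wedge: Pb − Ps = 7.)
Revenue = t · Q = 7 · 210 = $1470.

Tax revenue = $1470 thousand.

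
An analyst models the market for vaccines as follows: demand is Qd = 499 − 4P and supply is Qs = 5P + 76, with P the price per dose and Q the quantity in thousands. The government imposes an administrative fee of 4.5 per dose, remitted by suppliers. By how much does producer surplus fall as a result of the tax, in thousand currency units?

Without the tax, 499 − 4P = 5P + 76 gives 9P = 423, so P* = 47 and Q* = 311.
With the tax collected from suppliers, supply shifts: Qs = 5(P − 4.5) + 76.
New equilibrium: buyers pay 49.5, suppliers receive 45, Q = 301. (Wedge: Pb − Ps = 4.5.)
ΔPS is the trapezoid between Q = 301 and Q = 311 of height 2: ½ · (311 + 301) · 2 = 612.

Producer surplus falls by 612 thousand.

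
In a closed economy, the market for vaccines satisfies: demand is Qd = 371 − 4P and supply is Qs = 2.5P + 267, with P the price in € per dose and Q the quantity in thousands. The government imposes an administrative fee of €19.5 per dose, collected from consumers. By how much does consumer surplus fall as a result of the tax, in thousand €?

Before the tax: set 371 − 4P = 2.5P + 267 → P* = €16, Q* = 307.
With the tax collected from consumers, demand (in seller-price terms) shifts: Qd = 371 − 4(P + 19.5).
New equilibrium: consumers pay €23.5, sellers receive €4, Q = 277. (Wedge: Pb − Ps = 19.5.)
ΔCS is the trapezoid between Q = 277 and Q = 307 of height €7.5: ½ · (307 + 277) · 7.5 = €2190.

Consumer surplus falls by €2190 thousand.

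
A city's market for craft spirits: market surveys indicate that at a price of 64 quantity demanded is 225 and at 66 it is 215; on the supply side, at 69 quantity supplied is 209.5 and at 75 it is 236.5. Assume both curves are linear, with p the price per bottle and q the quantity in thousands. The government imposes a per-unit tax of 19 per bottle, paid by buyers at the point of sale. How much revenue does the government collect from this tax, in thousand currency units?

Tax revenue = 3040 thousand.

Demand slope: (215 − 225)/(66 − 64) = -5, so qd = 545 − 5p.
Supply slope: (236.5 − 209.5)/(75 − 69) = 4.5, so qs = 4.5p − 101.
Without the tax, 545 − 5p = 4.5p − 101 gives 9.5p = 646, so p* = 68 and q* = 205.
With the tax collected from buyers, demand (in seller-price terms) shifts: qd = 545 − 5(p + 19).
Solving gives q = 160 with buyers paying 77 and producers receiving 58 (the 19 wedge).
Revenue = t · Q = 19 · 160 = 3040.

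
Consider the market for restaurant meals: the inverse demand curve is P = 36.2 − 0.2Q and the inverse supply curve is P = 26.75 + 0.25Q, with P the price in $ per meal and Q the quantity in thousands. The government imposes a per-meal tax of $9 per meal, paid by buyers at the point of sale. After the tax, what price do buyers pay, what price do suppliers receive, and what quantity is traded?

Buyers pay $36; suppliers receive $27; quantity = 1.

Inverting to Q(P) form: Qd = 181 − 5P; Qs = 4P − 107.
Without the tax, 181 − 5P = 4P − 107 gives 9P = 288, so P* = $32 and Q* = 21.
With the tax collected from buyers, demand (in seller-price terms) shifts: Qd = 181 − 5(P + 9).
Solving gives Q = 1 with buyers paying $36 and suppliers receiving $27 (the $9 wedge).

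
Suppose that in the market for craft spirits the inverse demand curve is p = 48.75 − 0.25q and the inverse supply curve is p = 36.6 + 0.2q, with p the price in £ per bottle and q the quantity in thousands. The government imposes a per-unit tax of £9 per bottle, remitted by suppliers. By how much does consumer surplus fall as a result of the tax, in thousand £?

Rewrite in direct form: qd = 195 − 4p and qs = 5p − 183.
Without the tax, 195 − 4p = 5p − 183 gives 9p = 378, so p* = £42 and q* = 27.
With the tax collected from suppliers, supply shifts: qs = 5(p − 9) − 183.
Solving gives q = 7 with buyers paying £47 and suppliers receiving £38 (the £9 wedge).
ΔCS is the trapezoid between Q = 7 and Q = 27 of height £5: ½ · (27 + 7) · 5 = £85.

Consumer surplus falls by £85 thousand.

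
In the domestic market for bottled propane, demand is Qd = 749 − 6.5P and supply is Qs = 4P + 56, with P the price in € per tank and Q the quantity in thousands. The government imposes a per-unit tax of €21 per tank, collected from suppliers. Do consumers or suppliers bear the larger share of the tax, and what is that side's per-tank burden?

Suppliers bear the larger share: €13 per tank.

Before the tax: set 749 − 6.5P = 4P + 56 → P* = €66, Q* = 320.
With the tax collected from suppliers, supply shifts: Qs = 4(P − 21) + 56.
New equilibrium: consumers pay €74, suppliers receive €53, Q = 268. (Wedge: Pb − Ps = 21.)
Per-tank burden: consumers €8, suppliers €13.
Suppliers take the larger share because supply is less price-elastic here (demand slope 6.5 vs supply slope 4).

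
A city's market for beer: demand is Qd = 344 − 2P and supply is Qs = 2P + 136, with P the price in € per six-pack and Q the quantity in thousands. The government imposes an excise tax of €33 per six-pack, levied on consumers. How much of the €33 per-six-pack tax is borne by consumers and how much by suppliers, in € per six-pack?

Before the tax: set 344 − 2P = 2P + 136 → P* = €52, Q* = 240.
With the tax collected from consumers, demand (in seller-price terms) shifts: Qd = 344 − 2(P + 33).
New equilibrium: consumers pay €68.5, suppliers receive €35.5, Q = 207. (Wedge: Pb − Ps = 33.)
Burden on consumers: €16.5; on suppliers: €16.5. (They sum to €33.)

Consumers bear €16.5 per six-pack; suppliers bear €16.5 per six-pack.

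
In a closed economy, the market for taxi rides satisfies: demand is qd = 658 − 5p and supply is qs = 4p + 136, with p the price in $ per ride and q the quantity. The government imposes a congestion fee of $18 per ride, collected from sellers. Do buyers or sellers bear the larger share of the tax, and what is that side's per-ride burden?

Before the tax: set 658 − 5p = 4p + 136 → p* = $58, q* = 368.
With the tax collected from sellers, supply shifts: qs = 4(p − 18) + 136.
Solving gives q = 328 with buyers paying $66 and sellers receiving $48 (the $18 wedge).
Per-ride burden: buyers $8, sellers $10.
Sellers take the larger share because supply is less price-elastic here (demand slope 5 vs supply slope 4).
The less price-elastic side of the market bears the larger share of a per-unit tax.

Sellers bear the larger share: $10 per ride.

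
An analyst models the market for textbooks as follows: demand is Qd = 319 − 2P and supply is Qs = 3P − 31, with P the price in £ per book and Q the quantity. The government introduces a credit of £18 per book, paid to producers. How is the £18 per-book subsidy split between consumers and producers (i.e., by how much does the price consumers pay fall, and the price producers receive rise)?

Consumers gain £10.8 per book; producers gain £7.2 per book.

Without the subsidy, 319 − 2P = 3P − 31 gives 5P = 350, so P* = £70 and Q* = 179.
With a per-unit subsidy paid to producers, each receives P + 18 per unit sold, so supply becomes Qs = 3(P + 18) − 31.
New equilibrium: consumers pay £59.2, producers receive £77.2, Q = 200.6. (Wedge: Pb − Ps = −18.)
Gain to consumers: £10.8; to producers: £7.2. (They sum to £18.)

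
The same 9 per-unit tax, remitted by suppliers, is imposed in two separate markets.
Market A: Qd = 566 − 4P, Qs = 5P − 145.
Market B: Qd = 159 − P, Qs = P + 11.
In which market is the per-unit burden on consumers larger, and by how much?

Market A: pre-tax P* = 79, Q* = 250; post-tax Q = 230; per-unit burden on consumers = 5.
Market B: pre-tax P* = 74, Q* = 85; post-tax Q = 80.5; per-unit burden on consumers = 4.5.
Difference: 5 vs 4.5 → market A is larger by 0.5.

Market A, by 0.5.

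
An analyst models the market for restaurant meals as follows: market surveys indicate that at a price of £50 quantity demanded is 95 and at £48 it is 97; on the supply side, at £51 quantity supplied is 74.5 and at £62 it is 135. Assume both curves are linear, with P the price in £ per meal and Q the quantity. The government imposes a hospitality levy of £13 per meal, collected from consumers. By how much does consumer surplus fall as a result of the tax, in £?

Demand slope: (97 − 95)/(48 − 50) = -1, so Qd = 145 − P.
Supply slope: (135 − 74.5)/(62 − 51) = 5.5, so Qs = 5.5P − 206.
Without the tax, 145 − P = 5.5P − 206 gives 6.5P = 351, so P* = £54 and Q* = 91.
With the tax collected from consumers, demand (in seller-price terms) shifts: Qd = 145 − (P + 13).
New equilibrium: consumers pay £65, producers receive £52, Q = 80. (Wedge: Pb − Ps = 13.)
ΔCS is the trapezoid between Q = 80 and Q = 91 of height £11: ½ · (91 + 80) · 11 = £940.5.

Consumer surplus falls by £940.5.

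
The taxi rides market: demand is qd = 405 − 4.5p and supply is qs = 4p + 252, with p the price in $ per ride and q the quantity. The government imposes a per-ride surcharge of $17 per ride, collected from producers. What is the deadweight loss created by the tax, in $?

Before the tax: set 405 − 4.5p = 4p + 252 → p* = $18, q* = 324.
With the tax collected from producers, supply shifts: qs = 4(p − 17) + 252.
New equilibrium: consumers pay $26, producers receive $9, q = 288. (Wedge: pb − ps = 17.)
Quantity falls by |ΔQ| = |324 − 288| = 36.
DWL = ½ · t · |ΔQ| = ½ · 17 · 36 = $306.

Deadweight loss = $306.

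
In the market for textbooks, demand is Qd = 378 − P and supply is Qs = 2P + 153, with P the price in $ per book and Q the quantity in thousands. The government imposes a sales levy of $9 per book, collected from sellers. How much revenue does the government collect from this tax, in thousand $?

Tax revenue = $2673 thousand.

Before the tax: set 378 − P = 2P + 153 → P* = $75, Q* = 303.
With the tax collected from sellers, supply shifts: Qs = 2(P − 9) + 153.
New equilibrium: consumers pay $81, sellers receive $72, Q = 297. (Wedge: Pb − Ps = 9.)
Revenue = t · Q = 9 · 297 = $2673.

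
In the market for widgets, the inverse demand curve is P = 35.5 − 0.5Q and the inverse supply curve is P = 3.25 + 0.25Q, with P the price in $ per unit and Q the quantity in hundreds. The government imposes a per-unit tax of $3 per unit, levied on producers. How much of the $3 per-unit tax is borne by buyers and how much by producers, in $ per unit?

Inverting to Q(P) form: Qd = 71 − 2P; Qs = 4P − 13.
Before the tax: set 71 − 2P = 4P − 13 → P* = $14, Q* = 43.
With the tax collected from producers, supply shifts: Qs = 4(P − 3) − 13.
Solving gives Q = 39 with buyers paying $16 and producers receiving $13 (the $3 wedge).
Burden on buyers: $2; on producers: $1. (They sum to $3.)
The less price-elastic side of the market bears the larger share of a per-unit tax.

Buyers bear $2 per unit; producers bear $1 per unit.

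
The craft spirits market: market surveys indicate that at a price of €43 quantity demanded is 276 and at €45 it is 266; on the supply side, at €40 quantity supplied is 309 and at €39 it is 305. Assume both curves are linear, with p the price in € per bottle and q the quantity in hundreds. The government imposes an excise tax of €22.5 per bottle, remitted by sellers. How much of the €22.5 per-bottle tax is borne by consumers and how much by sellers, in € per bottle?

Demand slope: (266 − 276)/(45 − 43) = -5, so qd = 491 − 5p.
Supply slope: (305 − 309)/(39 − 40) = 4, so qs = 4p + 149.
Without the tax, 491 − 5p = 4p + 149 gives 9p = 342, so p* = €38 and q* = 301.
With the tax collected from sellers, supply shifts: qs = 4(p − 22.5) + 149.
Solving gives q = 251 with consumers paying €48 and sellers receiving €25.5 (the €22.5 wedge).
Burden on consumers: €10; on sellers: €12.5. (They sum to €22.5.)
The less price-elastic side of the market bears the larger share of a per-unit tax.

Consumers bear €10 per bottle; sellers bear €12.5 per bottle.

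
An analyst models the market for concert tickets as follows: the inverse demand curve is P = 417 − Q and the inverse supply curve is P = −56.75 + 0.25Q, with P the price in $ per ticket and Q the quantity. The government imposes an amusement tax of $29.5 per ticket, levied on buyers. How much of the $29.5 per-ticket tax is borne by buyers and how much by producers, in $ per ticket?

Inverting to Q(P) form: Qd = 417 − P; Qs = 4P + 227.
Before the tax: set 417 − P = 4P + 227 → P* = $38, Q* = 379.
With the tax collected from buyers, demand (in seller-price terms) shifts: Qd = 417 − (P + 29.5).
New equilibrium: buyers pay $61.6, producers receive $32.1, Q = 355.4. (Wedge: Pb − Ps = 29.5.)
Burden on buyers: $23.6; on producers: $5.9. (They sum to $29.5.)
The less price-elastic side of the market bears the larger share of a per-unit tax.

Buyers bear $23.6 per ticket; producers bear $5.9 per ticket.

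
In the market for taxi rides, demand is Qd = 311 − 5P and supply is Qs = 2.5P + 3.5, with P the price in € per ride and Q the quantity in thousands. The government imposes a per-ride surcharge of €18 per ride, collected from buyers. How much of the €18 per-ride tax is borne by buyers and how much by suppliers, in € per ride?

Buyers bear €6 per ride; suppliers bear €12 per ride.

Without the tax, 311 − 5P = 2.5P + 3.5 gives 7.5P = 307.5, so P* = €41 and Q* = 106.
With the tax collected from buyers, demand (in seller-price terms) shifts: Qd = 311 − 5(P + 18).
New equilibrium: buyers pay €47, suppliers receive €29, Q = 76. (Wedge: Pb − Ps = 18.)
Burden on buyers: €6; on suppliers: €12. (They sum to €18.)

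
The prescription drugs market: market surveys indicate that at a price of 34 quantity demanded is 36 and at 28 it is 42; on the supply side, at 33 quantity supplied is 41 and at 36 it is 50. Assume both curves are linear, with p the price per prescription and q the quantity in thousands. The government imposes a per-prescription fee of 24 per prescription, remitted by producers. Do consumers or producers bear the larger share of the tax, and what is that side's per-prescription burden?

Demand slope: (42 − 36)/(28 − 34) = -1, so qd = 70 − p.
Supply slope: (50 − 41)/(36 − 33) = 3, so qs = 3p − 58.
Without the tax, 70 − p = 3p − 58 gives 4p = 128, so p* = 32 and q* = 38.
With the tax collected from producers, supply shifts: qs = 3(p − 24) − 58.
Solving gives q = 20 with consumers paying 50 and producers receiving 26 (the 24 wedge).
Per-prescription burden: consumers 18, producers 6.
Consumers take the larger share because demand is less price-elastic here (demand slope 1 vs supply slope 3).

Consumers bear the larger share: 18 per prescription.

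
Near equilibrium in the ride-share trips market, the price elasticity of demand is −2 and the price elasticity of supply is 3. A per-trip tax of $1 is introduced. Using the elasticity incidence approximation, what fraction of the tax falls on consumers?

Consumers' share ≈ 0.6.

Incidence ratio: consumers' share ≈ εs / (εs + |εd|) = 3 / (3 + 2) = 0.6.
Supply is the more elastic side, so consumers bear the larger share.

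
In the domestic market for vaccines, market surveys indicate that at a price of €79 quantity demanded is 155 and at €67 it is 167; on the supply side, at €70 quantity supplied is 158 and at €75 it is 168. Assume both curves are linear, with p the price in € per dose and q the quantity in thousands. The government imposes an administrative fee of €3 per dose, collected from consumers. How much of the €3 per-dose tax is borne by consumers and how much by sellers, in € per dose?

Consumers bear €2 per dose; sellers bear €1 per dose.

Demand slope: (167 − 155)/(67 − 79) = -1, so qd = 234 − p.
Supply slope: (168 − 158)/(75 − 70) = 2, so qs = 2p + 18.
Before the tax: set 234 − p = 2p + 18 → p* = €72, q* = 162.
With the tax collected from consumers, demand (in seller-price terms) shifts: qd = 234 − (p + 3).
Solving gives q = 160 with consumers paying €74 and sellers receiving €71 (the €3 wedge).
Burden on consumers: €2; on sellers: €1. (They sum to €3.)
The less price-elastic side of the market bears the larger share of a per-unit tax.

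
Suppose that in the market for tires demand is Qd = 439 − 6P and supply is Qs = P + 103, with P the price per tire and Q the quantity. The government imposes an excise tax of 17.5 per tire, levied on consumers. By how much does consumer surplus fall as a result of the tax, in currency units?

Consumer surplus falls by 358.75.

Before the tax: set 439 − 6P = P + 103 → P* = 48, Q* = 151.
With the tax collected from consumers, demand (in seller-price terms) shifts: Qd = 439 − 6(P + 17.5).
Solving gives Q = 136 with consumers paying 50.5 and producers receiving 33 (the 17.5 wedge).
ΔCS is the trapezoid between Q = 136 and Q = 151 of height 2.5: ½ · (151 + 136) · 2.5 = 358.75.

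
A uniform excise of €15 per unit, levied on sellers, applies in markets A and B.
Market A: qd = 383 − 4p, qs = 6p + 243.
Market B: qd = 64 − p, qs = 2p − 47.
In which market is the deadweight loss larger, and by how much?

Market A: pre-tax p* = €14, q* = 327; post-tax q = 291; deadweight loss = €270.
Market B: pre-tax p* = €37, q* = 27; post-tax q = 17; deadweight loss = €75.
Difference: €270 vs €75 → market A is larger by €195.

Market A, by €195.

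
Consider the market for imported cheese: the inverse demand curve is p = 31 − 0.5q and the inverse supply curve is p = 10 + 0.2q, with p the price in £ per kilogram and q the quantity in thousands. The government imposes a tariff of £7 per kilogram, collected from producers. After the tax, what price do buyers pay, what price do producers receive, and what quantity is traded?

Buyers pay £21; producers receive £14; quantity = 20.

Rewrite in direct form: qd = 62 − 2p and qs = 5p − 50.
Without the tax, 62 − 2p = 5p − 50 gives 7p = 112, so p* = £16 and q* = 30.
With the tax collected from producers, supply shifts: qs = 5(p − 7) − 50.
New equilibrium: buyers pay £21, producers receive £14, q = 20. (Wedge: pb − ps = 7.)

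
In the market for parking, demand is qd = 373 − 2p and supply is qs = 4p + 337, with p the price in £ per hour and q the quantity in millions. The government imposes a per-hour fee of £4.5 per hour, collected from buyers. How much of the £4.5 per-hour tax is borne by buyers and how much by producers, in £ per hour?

Without the tax, 373 − 2p = 4p + 337 gives 6p = 36, so p* = £6 and q* = 361.
With the tax collected from buyers, demand (in seller-price terms) shifts: qd = 373 − 2(p + 4.5).
New equilibrium: buyers pay £9, producers receive £4.5, q = 355. (Wedge: pb − ps = 4.5.)
Burden on buyers: £3; on producers: £1.5. (They sum to £4.5.)
The less price-elastic side of the market bears the larger share of a per-unit tax.

Buyers bear £3 per hour; producers bear £1.5 per hour.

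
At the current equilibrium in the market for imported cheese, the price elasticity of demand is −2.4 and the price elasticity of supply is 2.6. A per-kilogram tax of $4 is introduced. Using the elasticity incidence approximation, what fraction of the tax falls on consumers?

Consumers' share ≈ 0.52.

Incidence ratio: consumers' share ≈ εs / (εs + |εd|) = 2.6 / (2.6 + 2.4) = 0.52.
Supply is the more elastic side, so consumers bear the larger share.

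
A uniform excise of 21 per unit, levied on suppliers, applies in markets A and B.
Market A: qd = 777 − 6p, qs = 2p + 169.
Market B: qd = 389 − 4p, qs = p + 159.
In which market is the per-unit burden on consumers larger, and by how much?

Market A, by 1.05.

Market A: pre-tax p* = 76, q* = 321; post-tax q = 289.5; per-unit burden on consumers = 5.25.
Market B: pre-tax p* = 46, q* = 205; post-tax q = 188.2; per-unit burden on consumers = 4.2.
Difference: 5.25 vs 4.2 → market A is larger by 1.05.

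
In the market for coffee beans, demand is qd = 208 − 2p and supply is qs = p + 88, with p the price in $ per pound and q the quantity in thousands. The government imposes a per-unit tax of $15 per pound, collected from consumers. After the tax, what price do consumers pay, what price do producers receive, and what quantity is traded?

Without the tax, 208 − 2p = p + 88 gives 3p = 120, so p* = $40 and q* = 128.
With the tax collected from consumers, demand (in seller-price terms) shifts: qd = 208 − 2(p + 15).
Solving gives q = 118 with consumers paying $45 and producers receiving $30 (the $15 wedge).
The less price-elastic side of the market bears the larger share of a per-unit tax.

Consumers pay $45; producers receive $30; quantity = 118.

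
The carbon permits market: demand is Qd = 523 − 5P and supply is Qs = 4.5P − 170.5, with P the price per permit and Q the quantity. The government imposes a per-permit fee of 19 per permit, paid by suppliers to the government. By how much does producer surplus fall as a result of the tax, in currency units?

Producer surplus falls by 1355.

Without the tax, 523 − 5P = 4.5P − 170.5 gives 9.5P = 693.5, so P* = 73 and Q* = 158.
With the tax collected from suppliers, supply shifts: Qs = 4.5(P − 19) − 170.5.
New equilibrium: consumers pay 82, suppliers receive 63, Q = 113. (Wedge: Pb − Ps = 19.)
ΔPS is the trapezoid between Q = 113 and Q = 158 of height 10: ½ · (158 + 113) · 10 = 1355.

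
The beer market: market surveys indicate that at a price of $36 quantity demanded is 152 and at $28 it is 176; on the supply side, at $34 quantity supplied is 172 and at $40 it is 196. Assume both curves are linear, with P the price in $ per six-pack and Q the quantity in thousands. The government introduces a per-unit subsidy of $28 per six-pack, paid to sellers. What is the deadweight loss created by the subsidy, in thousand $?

Deadweight loss = $672 thousand.

Demand slope: (176 − 152)/(28 − 36) = -3, so Qd = 260 − 3P.
Supply slope: (196 − 172)/(40 − 34) = 4, so Qs = 4P + 36.
Without the subsidy, 260 − 3P = 4P + 36 gives 7P = 224, so P* = $32 and Q* = 164.
With a per-unit subsidy paid to sellers, each receives P + 28 per unit sold, so supply becomes Qs = 4(P + 28) + 36.
Solving gives Q = 212 with consumers paying $16 and sellers receiving $44 (the $28 wedge).
Quantity rises by |ΔQ| = |164 − 212| = 48.
DWL = ½ · t · |ΔQ| = ½ · 28 · 48 = $672.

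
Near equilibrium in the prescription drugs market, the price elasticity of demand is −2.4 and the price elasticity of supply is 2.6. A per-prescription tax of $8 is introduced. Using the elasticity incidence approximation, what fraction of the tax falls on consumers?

Incidence ratio: consumers' share ≈ εs / (εs + |εd|) = 2.6 / (2.6 + 2.4) = 0.52.
Supply is the more elastic side, so consumers bear the larger share.

Consumers' share ≈ 0.52.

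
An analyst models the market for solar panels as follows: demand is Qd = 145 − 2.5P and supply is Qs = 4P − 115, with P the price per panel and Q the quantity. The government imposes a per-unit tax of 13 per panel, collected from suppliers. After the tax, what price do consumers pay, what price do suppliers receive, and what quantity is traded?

Without the tax, 145 − 2.5P = 4P − 115 gives 6.5P = 260, so P* = 40 and Q* = 45.
With the tax collected from suppliers, supply shifts: Qs = 4(P − 13) − 115.
Solving gives Q = 25 with consumers paying 48 and suppliers receiving 35 (the 13 wedge).

Consumers pay 48; suppliers receive 35; quantity = 25.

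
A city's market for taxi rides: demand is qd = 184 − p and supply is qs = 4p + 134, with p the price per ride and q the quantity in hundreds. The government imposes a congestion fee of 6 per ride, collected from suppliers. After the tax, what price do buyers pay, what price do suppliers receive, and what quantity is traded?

Buyers pay 14.8; suppliers receive 8.8; quantity = 169.2.

Without the tax, 184 − p = 4p + 134 gives 5p = 50, so p* = 10 and q* = 174.
With the tax collected from suppliers, supply shifts: qs = 4(p − 6) + 134.
New equilibrium: buyers pay 14.8, suppliers receive 8.8, q = 169.2. (Wedge: pb − ps = 6.)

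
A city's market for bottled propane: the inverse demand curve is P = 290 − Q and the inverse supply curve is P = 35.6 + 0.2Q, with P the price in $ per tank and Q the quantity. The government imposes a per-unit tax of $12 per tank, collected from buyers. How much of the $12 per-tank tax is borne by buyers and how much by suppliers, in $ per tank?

Buyers bear $10 per tank; suppliers bear $2 per tank.

Rewrite in direct form: Qd = 290 − P and Qs = 5P − 178.
Without the tax, 290 − P = 5P − 178 gives 6P = 468, so P* = $78 and Q* = 212.
With the tax collected from buyers, demand (in seller-price terms) shifts: Qd = 290 − (P + 12).
Solving gives Q = 202 with buyers paying $88 and suppliers receiving $76 (the $12 wedge).
Burden on buyers: $10; on suppliers: $2. (They sum to $12.)
The less price-elastic side of the market bears the larger share of a per-unit tax.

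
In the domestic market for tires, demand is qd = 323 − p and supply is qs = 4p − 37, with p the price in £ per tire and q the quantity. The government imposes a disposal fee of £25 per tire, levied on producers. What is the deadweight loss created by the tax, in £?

Deadweight loss = £250.

Without the tax, 323 − p = 4p − 37 gives 5p = 360, so p* = £72 and q* = 251.
With the tax collected from producers, supply shifts: qs = 4(p − 25) − 37.
Solving gives q = 231 with consumers paying £92 and producers receiving £67 (the £25 wedge).
Quantity falls by |ΔQ| = |251 − 231| = 20.
DWL = ½ · t · |ΔQ| = ½ · 25 · 20 = £250.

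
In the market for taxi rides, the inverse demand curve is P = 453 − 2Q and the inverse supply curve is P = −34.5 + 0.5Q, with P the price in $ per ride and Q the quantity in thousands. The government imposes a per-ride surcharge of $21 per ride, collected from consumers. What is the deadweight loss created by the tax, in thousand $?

Deadweight loss = $88.2 thousand.

Rewrite in direct form: Qd = 226.5 − 0.5P and Qs = 2P + 69.
Before the tax: set 226.5 − 0.5P = 2P + 69 → P* = $63, Q* = 195.
With the tax collected from consumers, demand (in seller-price terms) shifts: Qd = 226.5 − 0.5(P + 21).
Solving gives Q = 186.6 with consumers paying $79.8 and suppliers receiving $58.8 (the $21 wedge).
Quantity falls by |ΔQ| = |195 − 186.6| = 8.4.
DWL = ½ · t · |ΔQ| = ½ · 21 · 8.4 = $88.2.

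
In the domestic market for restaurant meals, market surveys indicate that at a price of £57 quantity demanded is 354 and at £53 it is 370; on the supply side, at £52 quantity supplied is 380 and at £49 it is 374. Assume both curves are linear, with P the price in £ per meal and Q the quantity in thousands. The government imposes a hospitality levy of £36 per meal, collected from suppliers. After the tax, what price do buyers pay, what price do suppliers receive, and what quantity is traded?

Demand slope: (370 − 354)/(53 − 57) = -4, so Qd = 582 − 4P.
Supply slope: (374 − 380)/(49 − 52) = 2, so Qs = 2P + 276.
Without the tax, 582 − 4P = 2P + 276 gives 6P = 306, so P* = £51 and Q* = 378.
With the tax collected from suppliers, supply shifts: Qs = 2(P − 36) + 276.
Solving gives Q = 330 with buyers paying £63 and suppliers receiving £27 (the £36 wedge).
The less price-elastic side of the market bears the larger share of a per-unit tax.

Buyers pay £63; suppliers receive £27; quantity = 330.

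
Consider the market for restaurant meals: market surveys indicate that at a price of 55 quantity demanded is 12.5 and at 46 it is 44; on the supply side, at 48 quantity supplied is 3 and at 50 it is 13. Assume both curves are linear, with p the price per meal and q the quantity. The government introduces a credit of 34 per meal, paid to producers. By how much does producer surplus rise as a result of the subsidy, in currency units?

Demand slope: (44 − 12.5)/(46 − 55) = -3.5, so qd = 205 − 3.5p.
Supply slope: (13 − 3)/(50 − 48) = 5, so qs = 5p − 237.
Before the subsidy: set 205 − 3.5p = 5p − 237 → p* = 52, q* = 23.
With a per-unit subsidy paid to producers, each receives p + 34 per unit sold, so supply becomes qs = 5(p + 34) − 237.
Solving gives q = 93 with buyers paying 32 and producers receiving 66 (the 34 wedge).
ΔPS is the trapezoid between Q = 93 and Q = 23 of height 14: ½ · (23 + 93) · 14 = 812.

Producer surplus rises by 812.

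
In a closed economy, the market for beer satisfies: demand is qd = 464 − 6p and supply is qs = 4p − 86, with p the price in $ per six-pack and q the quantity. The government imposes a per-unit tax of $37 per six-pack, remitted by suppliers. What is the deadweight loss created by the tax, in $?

Deadweight loss = $1642.8.

Before the tax: set 464 − 6p = 4p − 86 → p* = $55, q* = 134.
With the tax collected from suppliers, supply shifts: qs = 4(p − 37) − 86.
New equilibrium: buyers pay $69.8, suppliers receive $32.8, q = 45.2. (Wedge: pb − ps = 37.)
Quantity falls by |ΔQ| = |134 − 45.2| = 88.8.
DWL = ½ · t · |ΔQ| = ½ · 37 · 88.8 = $1642.8.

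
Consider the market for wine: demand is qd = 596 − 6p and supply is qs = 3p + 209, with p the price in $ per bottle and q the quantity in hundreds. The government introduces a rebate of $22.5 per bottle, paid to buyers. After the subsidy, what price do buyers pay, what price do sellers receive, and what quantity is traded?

Before the subsidy: set 596 − 6p = 3p + 209 → p* = $43, q* = 338.
With a per-unit subsidy paid to buyers, each effectively pays p − 22.5, so demand becomes qd = 596 − 6(p − 22.5).
New equilibrium: buyers pay $35.5, sellers receive $58, q = 383. (Wedge: pb − ps = −22.5.)

Buyers pay $35.5; sellers receive $58; quantity = 383.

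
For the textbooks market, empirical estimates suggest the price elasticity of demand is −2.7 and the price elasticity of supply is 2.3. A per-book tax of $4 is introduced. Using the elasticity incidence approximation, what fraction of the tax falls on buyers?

Incidence ratio: buyers' share ≈ εs / (εs + |εd|) = 2.3 / (2.3 + 2.7) = 0.46.
Supply is the less elastic side, so buyers bear the smaller share.

Buyers' share ≈ 0.46.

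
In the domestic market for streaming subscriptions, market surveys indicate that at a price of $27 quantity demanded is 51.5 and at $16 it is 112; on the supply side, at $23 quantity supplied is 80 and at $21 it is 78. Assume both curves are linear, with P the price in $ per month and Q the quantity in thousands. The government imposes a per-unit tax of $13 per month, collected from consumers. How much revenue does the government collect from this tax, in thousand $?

Demand slope: (112 − 51.5)/(16 − 27) = -5.5, so Qd = 200 − 5.5P.
Supply slope: (78 − 80)/(21 − 23) = 1, so Qs = P + 57.
Before the tax: set 200 − 5.5P = P + 57 → P* = $22, Q* = 79.
With the tax collected from consumers, demand (in seller-price terms) shifts: Qd = 200 − 5.5(P + 13).
New equilibrium: consumers pay $24, producers receive $11, Q = 68. (Wedge: Pb − Ps = 13.)
Revenue = t · Q = 13 · 68 = $884.

Tax revenue = $884 thousand.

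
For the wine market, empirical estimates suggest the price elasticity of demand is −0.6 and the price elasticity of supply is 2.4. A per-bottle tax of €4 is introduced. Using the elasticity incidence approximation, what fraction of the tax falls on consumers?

Incidence ratio: consumers' share ≈ εs / (εs + |εd|) = 2.4 / (2.4 + 0.6) = 0.8.
Supply is the more elastic side, so consumers bear the larger share.

Consumers' share ≈ 0.8.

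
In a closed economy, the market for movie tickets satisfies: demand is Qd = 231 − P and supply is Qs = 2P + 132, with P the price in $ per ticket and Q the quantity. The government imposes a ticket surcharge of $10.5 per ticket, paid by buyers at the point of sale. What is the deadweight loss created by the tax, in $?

Without the tax, 231 − P = 2P + 132 gives 3P = 99, so P* = $33 and Q* = 198.
With the tax collected from buyers, demand (in seller-price terms) shifts: Qd = 231 − (P + 10.5).
Solving gives Q = 191 with buyers paying $40 and suppliers receiving $29.5 (the $10.5 wedge).
Quantity falls by |ΔQ| = |198 − 191| = 7.
DWL = ½ · t · |ΔQ| = ½ · 10.5 · 7 = $36.75.

Deadweight loss = $36.75.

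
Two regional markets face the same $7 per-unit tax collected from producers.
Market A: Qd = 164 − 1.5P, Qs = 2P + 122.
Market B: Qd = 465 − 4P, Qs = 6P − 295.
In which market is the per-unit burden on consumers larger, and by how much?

Market B, by $0.2.

Market A: pre-tax P* = $12, Q* = 146; post-tax Q = 140; per-unit burden on consumers = $4.
Market B: pre-tax P* = $76, Q* = 161; post-tax Q = 144.2; per-unit burden on consumers = $4.2.
Difference: $4 vs $4.2 → market B is larger by $0.2.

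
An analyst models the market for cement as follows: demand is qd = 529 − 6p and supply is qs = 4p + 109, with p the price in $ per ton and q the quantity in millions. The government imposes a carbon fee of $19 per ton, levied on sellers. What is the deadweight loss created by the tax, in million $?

Deadweight loss = $433.2 million.

Before the tax: set 529 − 6p = 4p + 109 → p* = $42, q* = 277.
With the tax collected from sellers, supply shifts: qs = 4(p − 19) + 109.
Solving gives q = 231.4 with buyers paying $49.6 and sellers receiving $30.6 (the $19 wedge).
Quantity falls by |ΔQ| = |277 − 231.4| = 45.6.
DWL = ½ · t · |ΔQ| = ½ · 19 · 45.6 = $433.2.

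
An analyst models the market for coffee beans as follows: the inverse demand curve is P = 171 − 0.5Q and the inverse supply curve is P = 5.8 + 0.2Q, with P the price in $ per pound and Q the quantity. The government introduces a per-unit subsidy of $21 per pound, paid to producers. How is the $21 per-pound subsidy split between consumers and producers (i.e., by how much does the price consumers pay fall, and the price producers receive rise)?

Rewrite in direct form: Qd = 342 − 2P and Qs = 5P − 29.
Before the subsidy: set 342 − 2P = 5P − 29 → P* = $53, Q* = 236.
With a per-unit subsidy paid to producers, each receives P + 21 per unit sold, so supply becomes Qs = 5(P + 21) − 29.
Solving gives Q = 266 with consumers paying $38 and producers receiving $59 (the $21 wedge).
Gain to consumers: $15; to producers: $6. (They sum to $21.)

Consumers gain $15 per pound; producers gain $6 per pound.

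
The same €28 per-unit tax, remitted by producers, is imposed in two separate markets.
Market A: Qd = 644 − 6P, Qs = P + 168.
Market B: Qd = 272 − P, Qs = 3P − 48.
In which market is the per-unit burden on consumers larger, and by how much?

Market A: pre-tax P* = €68, Q* = 236; post-tax Q = 212; per-unit burden on consumers = €4.
Market B: pre-tax P* = €80, Q* = 192; post-tax Q = 171; per-unit burden on consumers = €21.
Difference: €4 vs €21 → market B is larger by €17.

Market B, by €17.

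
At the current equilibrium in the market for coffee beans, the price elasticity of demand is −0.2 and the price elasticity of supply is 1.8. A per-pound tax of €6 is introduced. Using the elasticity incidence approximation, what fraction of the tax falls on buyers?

Buyers' share ≈ 0.9.

Incidence ratio: buyers' share ≈ εs / (εs + |εd|) = 1.8 / (1.8 + 0.2) = 0.9.
Supply is the more elastic side, so buyers bear the larger share.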